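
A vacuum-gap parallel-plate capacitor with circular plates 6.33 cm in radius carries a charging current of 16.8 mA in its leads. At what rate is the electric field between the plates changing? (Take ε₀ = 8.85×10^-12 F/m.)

By continuity, I_d in the gap equals the 16.8 mA flowing in the wire.
Inverting I_d = ε₀ A dE/dt gives dE/dt = 0.0168 / (8.85×10^-12 · 0.01259) = 1.51×10^11 V/(m·s).

1.51×10^11 V/(m·s)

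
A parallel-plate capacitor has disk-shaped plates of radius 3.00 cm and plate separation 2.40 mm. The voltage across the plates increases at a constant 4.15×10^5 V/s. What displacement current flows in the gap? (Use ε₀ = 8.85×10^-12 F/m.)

The field between the plates is E = V/d, so dE/dt = (4.15×10^5)/(2.40×10^-3 m) = 1.729×10^8 V/(m·s).
I_d = ε₀ A (dE/dt) = (8.85×10^-12)(2.827×10^-3)(1.729×10^8) = 4.33×10^-6 A.

4.33×10^-6 A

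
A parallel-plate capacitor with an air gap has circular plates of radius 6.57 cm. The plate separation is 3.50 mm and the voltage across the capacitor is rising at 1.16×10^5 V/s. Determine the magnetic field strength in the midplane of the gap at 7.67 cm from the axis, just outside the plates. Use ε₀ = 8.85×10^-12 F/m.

I_d = C dV/dt with C = ε₀πR²/d = 3.429×10^-11 F, so I_d = (3.429×10^-11)(1.16×10^5) = 3.978×10^-6 A.
For r ≥ R the full I_d is enclosed: B = μ₀ I_d/(2πr) = (4π×10^-7)(3.978×10^-6)/(2π·0.0767) = 1.04×10^-11 T.

1.04×10^-11 T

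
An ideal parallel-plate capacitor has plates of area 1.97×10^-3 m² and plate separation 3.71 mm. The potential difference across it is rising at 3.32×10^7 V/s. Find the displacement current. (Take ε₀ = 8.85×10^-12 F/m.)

1.56×10^-4 A

E = V/d so dE/dt = (dV/dt)/d = 8.949×10^9 V/(m·s), and I_d = ε₀ A dE/dt = (8.85×10^-12)(1.97×10^-3)(8.949×10^9) = 1.56×10^-4 A.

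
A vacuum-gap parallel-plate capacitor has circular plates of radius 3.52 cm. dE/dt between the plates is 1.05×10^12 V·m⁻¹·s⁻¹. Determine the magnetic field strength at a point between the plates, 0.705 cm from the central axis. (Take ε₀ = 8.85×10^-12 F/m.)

4.12×10^-8 T

I_d = ε₀ dΦ_E/dt = ε₀ πR² (dE/dt) = (8.85×10^-12)(3.893×10^-3)(1.05×10^12) = 0.03618 A through the full plate area.
For r < R the Ampère–Maxwell law gives B(2πr) = μ₀ I_d (r²/R²), so B = μ₀ I_d r/(2πR²) = (4π×10^-7)(0.03618)(7.05×10^-3)/(2π·0.0352²) = 4.12×10^-8 T.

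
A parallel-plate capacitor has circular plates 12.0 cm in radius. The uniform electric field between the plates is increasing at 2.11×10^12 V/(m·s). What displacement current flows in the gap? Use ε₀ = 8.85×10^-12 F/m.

I_d = ε₀ A (dE/dt) = (8.85×10^-12)(0.04524 m²)(2.11×10^12) = 0.845 A.

0.845 A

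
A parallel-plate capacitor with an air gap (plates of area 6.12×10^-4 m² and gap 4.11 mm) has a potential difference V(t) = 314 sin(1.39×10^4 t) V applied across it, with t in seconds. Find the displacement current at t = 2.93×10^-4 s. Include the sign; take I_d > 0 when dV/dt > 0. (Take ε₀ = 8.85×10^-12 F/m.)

-3.43×10^-6 A

dE/dt = (V₀ω/d)·cos(ωt) with ωt = 4.0727 rad: (314)(1.39×10^4)(-0.5969)/(4.11×10^-3) = -6.339×10^8 V/(m·s).
I_d = ε₀ A dE/dt = (8.85×10^-12)(6.12×10^-4)(-6.339×10^8) = -3.43×10^-6 A.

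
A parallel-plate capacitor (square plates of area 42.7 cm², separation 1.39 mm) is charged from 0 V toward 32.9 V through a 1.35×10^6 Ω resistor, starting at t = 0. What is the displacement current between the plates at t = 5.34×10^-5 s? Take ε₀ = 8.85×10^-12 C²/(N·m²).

C = ε₀A/d = (8.85×10^-12)(4.27×10^-3)/(1.39×10^-3) = 2.719×10^-11 F and τ = RC = 3.671×10^-5 s. I_d in the gap equals the RC charging current.
I_d(t) = (V₀/R) e^(−t/τ) = 2.437×10^-5 · e^(−1.455) = 5.69×10^-6 A.

5.69×10^-6 A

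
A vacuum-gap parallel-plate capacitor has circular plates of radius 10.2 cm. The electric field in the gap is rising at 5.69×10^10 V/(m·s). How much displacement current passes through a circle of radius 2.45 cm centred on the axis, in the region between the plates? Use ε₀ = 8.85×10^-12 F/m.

9.50×10^-4 A

Total displacement current: I_d = ε₀(πR²)(dE/dt) = (8.85×10^-12)(0.03269)(5.69×10^10) = 0.01646 A.
Since J_d is uniform, the enclosed fraction is (r/R)² = 0.05769, giving I_d,enc = 9.50×10^-4 A.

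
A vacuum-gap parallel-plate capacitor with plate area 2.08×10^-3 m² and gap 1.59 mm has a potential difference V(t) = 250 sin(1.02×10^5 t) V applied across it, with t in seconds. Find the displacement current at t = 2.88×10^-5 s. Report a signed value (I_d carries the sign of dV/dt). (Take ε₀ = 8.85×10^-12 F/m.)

dE/dt = (V₀ω/d)·cos(ωt) with ωt = 2.9376 rad: (250)(1.02×10^5)(-0.9793)/(1.59×10^-3) = -1.571×10^10 V/(m·s).
I_d = ε₀ A dE/dt = (8.85×10^-12)(2.08×10^-3)(-1.571×10^10) = -2.89×10^-4 A.

-2.89×10^-4 A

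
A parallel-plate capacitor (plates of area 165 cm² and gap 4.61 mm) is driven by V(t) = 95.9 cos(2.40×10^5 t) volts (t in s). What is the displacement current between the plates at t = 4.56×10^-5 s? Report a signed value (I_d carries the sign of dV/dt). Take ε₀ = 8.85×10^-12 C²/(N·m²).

dE/dt = (V₀ω/d)·−sin(ωt) with ωt = 10.944 rad: (95.9)(2.40×10^5)(0.9987)/(4.61×10^-3) = 4.986×10^9 V/(m·s).
I_d = ε₀ A dE/dt = (8.85×10^-12)(0.0165)(4.986×10^9) = 7.28×10^-4 A.

7.28×10^-4 A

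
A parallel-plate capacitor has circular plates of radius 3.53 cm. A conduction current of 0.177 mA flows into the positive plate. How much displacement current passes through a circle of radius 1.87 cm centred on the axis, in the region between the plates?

By continuity the displacement current in the gap matches the conduction current: I_d = 1.77×10^-4 A.
Since J_d is uniform, the enclosed fraction is (r/R)² = 0.2806, giving I_d,enc = 4.97×10^-5 A.

4.97×10^-5 A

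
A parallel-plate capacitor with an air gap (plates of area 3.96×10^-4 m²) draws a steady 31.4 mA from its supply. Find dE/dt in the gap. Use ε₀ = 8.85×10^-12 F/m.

8.96×10^12 V/(m·s)

By continuity, I_d in the gap equals the 31.4 mA flowing in the wire.
Since I_d = ε₀ A dE/dt, dE/dt = I_d/(ε₀A) = (0.0314)/((8.85×10^-12)(3.96×10^-4)) = 8.96×10^12 V/(m·s).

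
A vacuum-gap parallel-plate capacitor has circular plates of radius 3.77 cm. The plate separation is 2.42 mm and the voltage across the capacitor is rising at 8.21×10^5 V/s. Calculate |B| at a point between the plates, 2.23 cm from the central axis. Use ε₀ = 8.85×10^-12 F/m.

With E = V/d, dE/dt = 3.393×10^8 V/(m·s) and πR² = 4.465×10^-3 m², giving I_d = ε₀ πR² dE/dt = 1.341×10^-5 A.
∮B·dl = μ₀ I_d,enc with I_d,enc = I_d r²/R² = 4.692×10^-6 A; so B = μ₀ I_d,enc/(2πr) = 4.21×10^-11 T.

4.21×10^-11 T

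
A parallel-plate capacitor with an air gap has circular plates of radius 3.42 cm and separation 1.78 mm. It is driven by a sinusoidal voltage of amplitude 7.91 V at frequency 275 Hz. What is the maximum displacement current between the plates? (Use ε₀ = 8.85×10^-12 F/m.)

2.50×10^-7 A

(dE/dt)_max = V₀ω/d = 7.679×10^6 V/(m·s); ω = 2πf = 1728 rad/s.
I_d,max = ε₀ A (dE/dt)_max = (8.85×10^-12)(3.675×10^-3)(7.679×10^6) = 2.50×10^-7 A.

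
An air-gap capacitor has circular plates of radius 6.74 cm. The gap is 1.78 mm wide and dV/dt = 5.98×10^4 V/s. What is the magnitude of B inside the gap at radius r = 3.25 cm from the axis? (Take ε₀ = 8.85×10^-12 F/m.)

With E = V/d, dE/dt = 3.360×10^7 V/(m·s) and πR² = 0.01427 m², giving I_d = ε₀ πR² dE/dt = 4.243×10^-6 A.
For r < R the Ampère–Maxwell law gives B(2πr) = μ₀ I_d (r²/R²), so B = μ₀ I_d r/(2πR²) = (4π×10^-7)(4.243×10^-6)(0.0325)/(2π·0.0674²) = 6.07×10^-12 T.

6.07×10^-12 T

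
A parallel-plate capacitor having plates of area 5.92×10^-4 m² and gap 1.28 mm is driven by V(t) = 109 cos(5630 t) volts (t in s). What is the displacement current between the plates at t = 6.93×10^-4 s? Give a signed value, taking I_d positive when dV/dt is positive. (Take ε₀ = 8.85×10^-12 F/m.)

dE/dt = (V₀ω/d)·−sin(ωt) with ωt = 3.90159 rad: (109)(5630)(0.6889)/(1.28×10^-3) = 3.303×10^8 V/(m·s).
I_d = ε₀ A dE/dt = (8.85×10^-12)(5.92×10^-4)(3.303×10^8) = 1.73×10^-6 A.

1.73×10^-6 A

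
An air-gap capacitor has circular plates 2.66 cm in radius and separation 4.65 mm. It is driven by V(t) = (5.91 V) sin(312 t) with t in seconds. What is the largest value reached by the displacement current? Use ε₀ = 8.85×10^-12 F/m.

7.80×10^-9 A

The displacement current equals the conduction current C dV/dt, which peaks at C V₀ ω.
With C = ε₀A/d = (8.85×10^-12)(2.223×10^-3)/(4.65×10^-3) = 4.231×10^-12 F and ω = 312 rad/s, I_d,max = (4.231×10^-12)(5.91)(312) = 7.80×10^-9 A.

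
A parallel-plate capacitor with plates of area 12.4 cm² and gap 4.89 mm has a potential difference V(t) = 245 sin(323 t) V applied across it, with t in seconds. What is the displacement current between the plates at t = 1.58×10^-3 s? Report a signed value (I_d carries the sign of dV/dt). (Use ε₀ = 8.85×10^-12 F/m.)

1.55×10^-7 A

dE/dt = (V₀ω/d)·cos(ωt) with ωt = 0.51034 rad: (245)(323)(0.8726)/(4.89×10^-3) = 1.412×10^7 V/(m·s).
I_d = ε₀ A dE/dt = (8.85×10^-12)(1.24×10^-3)(1.412×10^7) = 1.55×10^-7 A.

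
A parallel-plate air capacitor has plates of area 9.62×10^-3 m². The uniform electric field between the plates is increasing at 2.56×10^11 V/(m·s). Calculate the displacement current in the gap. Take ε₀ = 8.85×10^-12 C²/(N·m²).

0.0218 A

I_d = ε₀ A (dE/dt) = (8.85×10^-12)(9.62×10^-3 m²)(2.56×10^11) = 0.0218 A.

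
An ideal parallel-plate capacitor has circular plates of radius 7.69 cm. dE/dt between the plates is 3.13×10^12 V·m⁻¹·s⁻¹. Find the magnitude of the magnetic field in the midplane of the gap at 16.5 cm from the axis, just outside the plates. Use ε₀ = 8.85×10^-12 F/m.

I_d = ε₀ dΦ_E/dt = ε₀ πR² (dE/dt) = (8.85×10^-12)(0.01858)(3.13×10^12) = 0.5147 A through the full plate area.
Outside the plates the loop encloses all of I_d, so B·2πr = μ₀ I_d and B = 6.24×10^-7 T.

6.24×10^-7 T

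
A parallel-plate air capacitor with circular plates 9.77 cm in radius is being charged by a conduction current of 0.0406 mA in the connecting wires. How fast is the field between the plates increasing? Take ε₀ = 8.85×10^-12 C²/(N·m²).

1.53×10^8 V/(m·s)

By continuity, I_d in the gap equals the 0.0406 mA flowing in the wire.
Then dE/dt = I_d/(ε₀A) = 1.53×10^8 V/(m·s).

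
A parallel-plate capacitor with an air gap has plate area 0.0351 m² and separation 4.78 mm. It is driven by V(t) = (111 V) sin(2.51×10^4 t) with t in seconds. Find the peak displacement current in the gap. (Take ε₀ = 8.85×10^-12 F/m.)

(dE/dt)_max = V₀ω/d = 5.829×10^8 V/(m·s); ω = 2.51×10^4 rad/s.
I_d,max = ε₀ A (dE/dt)_max = (8.85×10^-12)(0.0351)(5.829×10^8) = 1.81×10^-4 A.

1.81×10^-4 A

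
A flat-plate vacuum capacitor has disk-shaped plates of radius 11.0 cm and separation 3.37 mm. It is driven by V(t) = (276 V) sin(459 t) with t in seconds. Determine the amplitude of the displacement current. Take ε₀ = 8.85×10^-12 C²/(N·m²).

1.26×10^-5 A

(dE/dt)_max = V₀ω/d = 3.759×10^7 V/(m·s); ω = 459 rad/s.
I_d,max = ε₀ A (dE/dt)_max = (8.85×10^-12)(0.03801)(3.759×10^7) = 1.26×10^-5 A.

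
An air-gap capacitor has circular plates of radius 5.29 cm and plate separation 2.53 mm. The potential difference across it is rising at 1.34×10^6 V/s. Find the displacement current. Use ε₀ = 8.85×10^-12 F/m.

4.12×10^-5 A

E = V/d so dE/dt = (dV/dt)/d = 5.296×10^8 V/(m·s), and I_d = ε₀ A dE/dt = (8.85×10^-12)(8.791×10^-3)(5.296×10^8) = 4.12×10^-5 A.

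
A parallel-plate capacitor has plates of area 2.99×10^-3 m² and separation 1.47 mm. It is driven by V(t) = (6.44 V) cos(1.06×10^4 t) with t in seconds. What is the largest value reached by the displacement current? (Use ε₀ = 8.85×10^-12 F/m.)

C = ε₀A/d = (8.85×10^-12)(2.99×10^-3)/(1.47×10^-3) = 1.800×10^-11 F; ω = 1.06×10^4 rad/s.
I_d = C dV/dt, so |I_d|_max = C V₀ ω = (1.800×10^-11)(6.44)(1.06×10^4) = 1.23×10^-6 A.

1.23×10^-6 A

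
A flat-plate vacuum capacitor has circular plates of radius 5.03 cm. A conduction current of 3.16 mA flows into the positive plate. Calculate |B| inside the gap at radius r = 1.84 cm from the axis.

4.60×10^-9 T

By continuity the displacement current in the gap matches the conduction current: I_d = 3.16×10^-3 A.
An Ampèrian loop of radius r encloses a fraction (r/R)² of I_d. Then B·2πr = μ₀ I_d (r/R)², giving B = μ₀ I_d r/(2πR²) = 4.60×10^-9 T.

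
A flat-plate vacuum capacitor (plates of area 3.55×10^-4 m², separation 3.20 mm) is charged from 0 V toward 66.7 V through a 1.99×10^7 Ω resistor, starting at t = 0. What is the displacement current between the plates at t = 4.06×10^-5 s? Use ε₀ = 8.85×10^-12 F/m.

4.20×10^-7 A

C = ε₀A/d = (8.85×10^-12)(3.55×10^-4)/(3.20×10^-3) = 9.818×10^-13 F and τ = RC = 1.954×10^-5 s. I_d in the gap equals the RC charging current.
I_d(t) = (V₀/R) e^(−t/τ) = 3.352×10^-6 · e^(−2.078) = 4.20×10^-7 A.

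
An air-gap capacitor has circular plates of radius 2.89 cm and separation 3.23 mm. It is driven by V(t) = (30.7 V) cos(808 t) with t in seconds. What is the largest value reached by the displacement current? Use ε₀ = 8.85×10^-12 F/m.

1.78×10^-7 A

(dE/dt)_max = V₀ω/d = 7.680×10^6 V/(m·s); ω = 808 rad/s.
I_d,max = ε₀ A (dE/dt)_max = (8.85×10^-12)(2.624×10^-3)(7.680×10^6) = 1.78×10^-7 A.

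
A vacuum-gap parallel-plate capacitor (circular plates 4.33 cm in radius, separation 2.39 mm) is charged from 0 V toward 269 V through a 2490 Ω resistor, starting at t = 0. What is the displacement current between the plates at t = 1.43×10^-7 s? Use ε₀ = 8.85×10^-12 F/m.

7.76×10^-3 A

C = ε₀A/d = (8.85×10^-12)(5.890×10^-3)/(2.39×10^-3) = 2.181×10^-11 F, so τ = RC = 5.431×10^-8 s.
The conduction current is I(t) = (V₀/R) e^(−t/τ), and the displacement current between the plates equals it.
t/τ = 2.633; I_d = (269/2490) · e^(−2.633) = (0.1080)(0.07186) = 7.76×10^-3 A.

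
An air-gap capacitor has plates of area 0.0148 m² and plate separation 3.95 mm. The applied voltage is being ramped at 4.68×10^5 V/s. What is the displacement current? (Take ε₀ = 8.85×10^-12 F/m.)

1.55×10^-5 A

The field between the plates is E = V/d, so dE/dt = (4.68×10^5)/(3.95×10^-3 m) = 1.185×10^8 V/(m·s).
I_d = ε₀ A (dE/dt) = (8.85×10^-12)(0.0148)(1.185×10^8) = 1.55×10^-5 A.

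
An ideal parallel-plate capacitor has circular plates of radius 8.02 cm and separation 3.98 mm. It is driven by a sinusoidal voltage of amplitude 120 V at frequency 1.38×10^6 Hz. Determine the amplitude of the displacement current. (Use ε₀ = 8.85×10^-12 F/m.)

(dE/dt)_max = V₀ω/d = 2.614×10^11 V/(m·s); ω = 2πf = 8.671×10^6 rad/s.
I_d,max = ε₀ A (dE/dt)_max = (8.85×10^-12)(0.02021)(2.614×10^11) = 0.0468 A.

0.0468 A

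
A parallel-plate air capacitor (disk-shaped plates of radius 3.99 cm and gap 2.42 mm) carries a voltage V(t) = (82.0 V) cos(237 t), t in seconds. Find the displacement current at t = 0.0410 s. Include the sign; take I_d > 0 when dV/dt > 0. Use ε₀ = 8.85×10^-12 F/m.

dV/dt = (82.0)(237)·−sin(9.717) = 5599 V/s.
I_d = C dV/dt with C = ε₀A/d = (8.85×10^-12)(5.001×10^-3)/(2.42×10^-3) = 1.829×10^-11 F, so I_d = (1.829×10^-11)(5599) = 1.02×10^-7 A.

1.02×10^-7 A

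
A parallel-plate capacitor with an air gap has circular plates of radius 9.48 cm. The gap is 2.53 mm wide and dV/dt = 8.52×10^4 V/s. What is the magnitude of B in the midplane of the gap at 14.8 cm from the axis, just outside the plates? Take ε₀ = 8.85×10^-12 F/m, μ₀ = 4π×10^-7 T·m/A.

dE/dt = (dV/dt)/d = 3.368×10^7 V/(m·s); I_d = ε₀(πR²)(dE/dt) = (8.85×10^-12)(0.02823)(3.368×10^7) = 8.414×10^-6 A.
Outside the plates the loop encloses all of I_d, so B·2πr = μ₀ I_d and B = 1.14×10^-11 T.

1.14×10^-11 T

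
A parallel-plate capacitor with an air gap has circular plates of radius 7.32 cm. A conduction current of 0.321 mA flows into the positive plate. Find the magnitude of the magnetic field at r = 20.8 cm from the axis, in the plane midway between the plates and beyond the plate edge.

3.09×10^-10 T

Between the plates the displacement current equals the wire current: I_d = 0.321 mA = 3.21×10^-4 A.
With r > R the enclosed displacement current is the full I_d; B = μ₀ I_d / (2πr) = 3.09×10^-10 T.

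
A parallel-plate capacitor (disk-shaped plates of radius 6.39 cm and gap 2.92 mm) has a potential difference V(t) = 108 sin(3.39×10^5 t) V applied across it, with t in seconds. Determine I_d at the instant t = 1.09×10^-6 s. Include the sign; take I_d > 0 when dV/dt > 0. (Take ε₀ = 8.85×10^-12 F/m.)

1.33×10^-3 A

dV/dt = (108)(3.39×10^5)·cos(0.36951) = 3.414×10^7 V/s.
I_d = C dV/dt with C = ε₀A/d = (8.85×10^-12)(0.01283)/(2.92×10^-3) = 3.889×10^-11 F, so I_d = (3.889×10^-11)(3.414×10^7) = 1.33×10^-3 A.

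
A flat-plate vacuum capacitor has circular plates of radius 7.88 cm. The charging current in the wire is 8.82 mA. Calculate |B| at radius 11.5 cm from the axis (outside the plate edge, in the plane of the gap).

No conduction current crosses the gap, so I_d there equals the 8.82×10^-3 A in the leads.
Outside the plates the loop encloses all of I_d, so B·2πr = μ₀ I_d and B = 1.53×10^-8 T.

1.53×10^-8 T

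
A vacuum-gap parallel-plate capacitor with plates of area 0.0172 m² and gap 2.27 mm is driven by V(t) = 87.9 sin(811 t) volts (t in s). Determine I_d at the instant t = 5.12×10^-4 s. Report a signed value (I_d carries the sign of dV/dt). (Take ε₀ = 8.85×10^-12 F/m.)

C = ε₀A/d = (8.85×10^-12)(0.0172)/(2.27×10^-3) = 6.706×10^-11 F. dV/dt = V₀ω·cos(ωt); at ωt = 0.415232 rad this factor is 0.9150.
I_d = C dV/dt = (6.706×10^-11)(87.9)(811)(0.9150) = 4.37×10^-6 A.

4.37×10^-6 A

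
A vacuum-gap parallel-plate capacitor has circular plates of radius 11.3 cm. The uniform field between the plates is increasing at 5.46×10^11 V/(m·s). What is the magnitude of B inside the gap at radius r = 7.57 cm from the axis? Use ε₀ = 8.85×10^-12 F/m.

Through the whole plate area (πR² = 0.04011 m²), I_d = ε₀ πR² dE/dt = 0.1938 A.
An Ampèrian loop of radius r encloses a fraction (r/R)² of I_d. Then B·2πr = μ₀ I_d (r/R)², giving B = μ₀ I_d r/(2πR²) = 2.30×10^-7 T.

2.30×10^-7 T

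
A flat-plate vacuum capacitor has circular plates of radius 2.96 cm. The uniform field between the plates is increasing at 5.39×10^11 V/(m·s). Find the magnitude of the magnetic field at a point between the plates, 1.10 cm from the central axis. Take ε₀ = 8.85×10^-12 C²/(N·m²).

Through the whole plate area (πR² = 2.753×10^-3 m²), I_d = ε₀ πR² dE/dt = 0.01313 A.
For r < R the Ampère–Maxwell law gives B(2πr) = μ₀ I_d (r²/R²), so B = μ₀ I_d r/(2πR²) = (4π×10^-7)(0.01313)(0.0110)/(2π·0.0296²) = 3.30×10^-8 T.

3.30×10^-8 T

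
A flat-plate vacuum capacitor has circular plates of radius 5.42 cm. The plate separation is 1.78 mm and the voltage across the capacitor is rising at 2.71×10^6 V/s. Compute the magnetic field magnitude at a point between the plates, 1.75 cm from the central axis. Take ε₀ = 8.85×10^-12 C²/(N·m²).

dE/dt = (dV/dt)/d = 1.522×10^9 V/(m·s); I_d = ε₀(πR²)(dE/dt) = (8.85×10^-12)(9.229×10^-3)(1.522×10^9) = 1.243×10^-4 A.
For r < R the Ampère–Maxwell law gives B(2πr) = μ₀ I_d (r²/R²), so B = μ₀ I_d r/(2πR²) = (4π×10^-7)(1.243×10^-4)(0.0175)/(2π·0.0542²) = 1.48×10^-10 T.

1.48×10^-10 T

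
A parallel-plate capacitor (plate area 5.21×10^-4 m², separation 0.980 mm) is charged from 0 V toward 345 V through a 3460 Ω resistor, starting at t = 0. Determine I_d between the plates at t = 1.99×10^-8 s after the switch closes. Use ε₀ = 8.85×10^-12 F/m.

0.0294 A

C = ε₀A/d = (8.85×10^-12)(5.21×10^-4)/(9.80×10^-4) = 4.705×10^-12 F and τ = RC = 1.628×10^-8 s. I_d in the gap equals the RC charging current.
I_d(t) = (V₀/R) e^(−t/τ) = 0.09971 · e^(−1.222) = 0.0294 A.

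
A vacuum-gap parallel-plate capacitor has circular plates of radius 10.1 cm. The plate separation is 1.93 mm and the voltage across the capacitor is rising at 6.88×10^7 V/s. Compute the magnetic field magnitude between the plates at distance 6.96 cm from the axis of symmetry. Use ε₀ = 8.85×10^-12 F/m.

dE/dt = (dV/dt)/d = 3.565×10^10 V/(m·s); I_d = ε₀(πR²)(dE/dt) = (8.85×10^-12)(0.03205)(3.565×10^10) = 0.01011 A.
∮B·dl = μ₀ I_d,enc with I_d,enc = I_d r²/R² = 4.801×10^-3 A; so B = μ₀ I_d,enc/(2πr) = 1.38×10^-8 T.

1.38×10^-8 T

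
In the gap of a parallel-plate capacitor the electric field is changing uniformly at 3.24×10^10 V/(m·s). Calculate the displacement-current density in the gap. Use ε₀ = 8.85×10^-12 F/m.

J_d = ε₀ dE/dt = (8.85×10^-12)(3.24×10^10) = 0.287 A/m².

0.287 A/m²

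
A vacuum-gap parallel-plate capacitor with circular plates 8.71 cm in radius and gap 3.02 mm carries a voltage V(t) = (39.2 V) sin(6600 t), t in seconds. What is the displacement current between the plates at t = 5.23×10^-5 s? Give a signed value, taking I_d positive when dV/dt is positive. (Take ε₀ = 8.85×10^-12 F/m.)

dE/dt = (V₀ω/d)·cos(ωt) with ωt = 0.34518 rad: (39.2)(6600)(0.9410)/(3.02×10^-3) = 8.061×10^7 V/(m·s).
I_d = ε₀ A dE/dt = (8.85×10^-12)(0.02383)(8.061×10^7) = 1.70×10^-5 A.

1.70×10^-5 A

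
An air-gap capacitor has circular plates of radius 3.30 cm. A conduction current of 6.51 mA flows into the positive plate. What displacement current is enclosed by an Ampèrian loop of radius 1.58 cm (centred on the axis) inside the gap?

No conduction current crosses the gap, so I_d there equals the 6.51×10^-3 A in the leads.
The field is uniform, so I_d,enc = I_d (r/R)² = (6.51×10^-3)(1.58/3.30)² = 1.49×10^-3 A.

1.49×10^-3 A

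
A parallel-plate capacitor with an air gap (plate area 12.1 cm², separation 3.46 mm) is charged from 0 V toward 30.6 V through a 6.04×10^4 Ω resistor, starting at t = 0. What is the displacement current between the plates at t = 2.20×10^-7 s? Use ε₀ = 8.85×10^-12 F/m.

With C = ε₀A/d = (8.85×10^-12)(1.21×10^-3)/(3.46×10^-3) = 3.095×10^-12 F, the time constant is τ = RC = 1.869×10^-7 s, so t/τ = 1.177 and e^(−t/τ) = 0.3082.
I_d = I_cond = (V₀/R) e^(−t/τ) = (5.066×10^-4)(0.3082) = 1.56×10^-4 A.

1.56×10^-4 A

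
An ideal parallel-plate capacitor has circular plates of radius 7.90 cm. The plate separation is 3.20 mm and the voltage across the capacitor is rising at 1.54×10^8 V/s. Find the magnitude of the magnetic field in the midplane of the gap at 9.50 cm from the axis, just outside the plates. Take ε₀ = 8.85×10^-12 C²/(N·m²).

With E = V/d, dE/dt = 4.812×10^10 V/(m·s) and πR² = 0.01961 m², giving I_d = ε₀ πR² dE/dt = 8.351×10^-3 A.
Outside the plates the loop encloses all of I_d, so B·2πr = μ₀ I_d and B = 1.76×10^-8 T.

1.76×10^-8 T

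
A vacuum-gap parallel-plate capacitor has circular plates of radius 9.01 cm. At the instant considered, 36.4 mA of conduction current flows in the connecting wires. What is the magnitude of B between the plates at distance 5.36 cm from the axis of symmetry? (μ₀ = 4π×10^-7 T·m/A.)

4.81×10^-8 T

No conduction current crosses the gap, so I_d there equals the 0.0364 A in the leads.
For r < R the Ampère–Maxwell law gives B(2πr) = μ₀ I_d (r²/R²), so B = μ₀ I_d r/(2πR²) = (4π×10^-7)(0.0364)(0.0536)/(2π·0.0901²) = 4.81×10^-8 T.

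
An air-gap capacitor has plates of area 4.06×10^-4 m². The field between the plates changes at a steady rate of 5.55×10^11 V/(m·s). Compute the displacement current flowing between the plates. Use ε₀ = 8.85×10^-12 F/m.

1.99×10^-3 A

The displacement current is ε₀ times dΦ_E/dt = ε₀ A dE/dt = (8.85×10^-12)(4.06×10^-4)(5.55×10^11) = 1.99×10^-3 A.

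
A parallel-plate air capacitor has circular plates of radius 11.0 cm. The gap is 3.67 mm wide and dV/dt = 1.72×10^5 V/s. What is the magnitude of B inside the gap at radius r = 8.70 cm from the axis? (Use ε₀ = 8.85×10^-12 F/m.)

2.27×10^-11 T

I_d = C dV/dt with C = ε₀πR²/d = 9.166×10^-11 F, so I_d = (9.166×10^-11)(1.72×10^5) = 1.577×10^-5 A.
∮B·dl = μ₀ I_d,enc with I_d,enc = I_d r²/R² = 9.865×10^-6 A; so B = μ₀ I_d,enc/(2πr) = 2.27×10^-11 T.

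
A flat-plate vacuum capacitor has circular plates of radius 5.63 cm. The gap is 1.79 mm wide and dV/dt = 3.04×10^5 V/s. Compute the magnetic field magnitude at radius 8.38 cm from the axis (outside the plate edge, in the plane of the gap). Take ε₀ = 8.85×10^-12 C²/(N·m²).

3.57×10^-11 T

With E = V/d, dE/dt = 1.698×10^8 V/(m·s) and πR² = 9.958×10^-3 m², giving I_d = ε₀ πR² dE/dt = 1.496×10^-5 A.
Outside the plates the loop encloses all of I_d, so B·2πr = μ₀ I_d and B = 3.57×10^-11 T.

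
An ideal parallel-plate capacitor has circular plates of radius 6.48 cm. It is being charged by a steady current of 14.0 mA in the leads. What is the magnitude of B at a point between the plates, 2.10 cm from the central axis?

No conduction current crosses the gap, so I_d there equals the 0.0140 A in the leads.
An Ampèrian loop of radius r encloses a fraction (r/R)² of I_d. Then B·2πr = μ₀ I_d (r/R)², giving B = μ₀ I_d r/(2πR²) = 1.40×10^-8 T.

1.40×10^-8 T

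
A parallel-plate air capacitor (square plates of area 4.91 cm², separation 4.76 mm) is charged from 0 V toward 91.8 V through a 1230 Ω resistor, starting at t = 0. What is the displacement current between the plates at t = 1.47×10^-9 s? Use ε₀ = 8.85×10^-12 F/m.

0.0202 A

C = ε₀A/d = (8.85×10^-12)(4.91×10^-4)/(4.76×10^-3) = 9.129×10^-13 F and τ = RC = 1.123×10^-9 s. I_d in the gap equals the RC charging current.
I_d(t) = (V₀/R) e^(−t/τ) = 0.07463 · e^(−1.309) = 0.0202 A.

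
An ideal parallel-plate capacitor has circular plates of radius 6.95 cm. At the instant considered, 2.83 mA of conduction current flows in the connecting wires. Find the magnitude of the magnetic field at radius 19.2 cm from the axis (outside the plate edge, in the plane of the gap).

2.95×10^-9 T

By continuity the displacement current in the gap matches the conduction current: I_d = 2.83×10^-3 A.
With r > R the enclosed displacement current is the full I_d; B = μ₀ I_d / (2πr) = 2.95×10^-9 T.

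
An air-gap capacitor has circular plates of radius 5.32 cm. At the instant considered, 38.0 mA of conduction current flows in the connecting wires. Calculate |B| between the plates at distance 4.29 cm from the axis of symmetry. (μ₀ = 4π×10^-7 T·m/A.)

1.15×10^-7 T

No conduction current crosses the gap, so I_d there equals the 0.0380 A in the leads.
An Ampèrian loop of radius r encloses a fraction (r/R)² of I_d. Then B·2πr = μ₀ I_d (r/R)², giving B = μ₀ I_d r/(2πR²) = 1.15×10^-7 T.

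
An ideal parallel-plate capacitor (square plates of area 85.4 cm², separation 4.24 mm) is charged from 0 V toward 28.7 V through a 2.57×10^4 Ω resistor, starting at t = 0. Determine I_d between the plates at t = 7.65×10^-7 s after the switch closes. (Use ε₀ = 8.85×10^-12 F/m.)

With C = ε₀A/d = (8.85×10^-12)(8.54×10^-3)/(4.24×10^-3) = 1.783×10^-11 F, the time constant is τ = RC = 4.582×10^-7 s, so t/τ = 1.670 and e^(−t/τ) = 0.1882.
I_d = I_cond = (V₀/R) e^(−t/τ) = (1.117×10^-3)(0.1882) = 2.10×10^-4 A.

2.10×10^-4 A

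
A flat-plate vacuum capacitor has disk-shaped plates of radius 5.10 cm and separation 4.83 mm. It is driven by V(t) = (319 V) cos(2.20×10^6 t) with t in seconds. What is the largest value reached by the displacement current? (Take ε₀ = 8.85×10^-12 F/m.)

0.0105 A

C = ε₀A/d = (8.85×10^-12)(8.171×10^-3)/(4.83×10^-3) = 1.497×10^-11 F; ω = 2.20×10^6 rad/s.
I_d = C dV/dt, so |I_d|_max = C V₀ ω = (1.497×10^-11)(319)(2.20×10^6) = 0.0105 A.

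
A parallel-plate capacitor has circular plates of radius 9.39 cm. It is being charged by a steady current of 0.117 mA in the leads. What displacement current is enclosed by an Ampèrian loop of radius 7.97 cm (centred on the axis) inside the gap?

8.43×10^-5 A

No conduction current crosses the gap, so I_d there equals the 1.17×10^-4 A in the leads.
Through an area πr² the displacement current is I_d·(πr²/πR²) = I_d (r/R)² = 8.43×10^-5 A.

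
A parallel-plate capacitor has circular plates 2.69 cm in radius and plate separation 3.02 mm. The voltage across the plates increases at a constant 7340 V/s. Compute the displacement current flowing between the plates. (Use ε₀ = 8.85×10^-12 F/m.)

4.89×10^-8 A

The displacement current equals the charging current C dV/dt. With C = ε₀A/d = (8.85×10^-12)(2.273×10^-3)/(3.02×10^-3) = 6.661×10^-12 F, I_d = (6.661×10^-12)(7340) = 4.89×10^-8 A.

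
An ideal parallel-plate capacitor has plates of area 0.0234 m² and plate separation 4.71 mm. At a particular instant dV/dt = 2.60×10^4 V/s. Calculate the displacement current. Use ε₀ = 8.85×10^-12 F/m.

C = ε₀A/d = (8.85×10^-12)(0.0234)/(4.71×10^-3) = 4.397×10^-11 F.
I_d = C dV/dt = (4.397×10^-11)(2.60×10^4) = 1.14×10^-6 A.

1.14×10^-6 A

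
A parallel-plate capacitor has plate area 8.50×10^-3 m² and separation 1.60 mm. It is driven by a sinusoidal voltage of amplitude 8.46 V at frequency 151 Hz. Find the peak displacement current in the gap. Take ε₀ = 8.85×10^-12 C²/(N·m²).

C = ε₀A/d = (8.85×10^-12)(8.50×10^-3)/(1.60×10^-3) = 4.702×10^-11 F; ω = 2πf = 948.8 rad/s.
I_d = C dV/dt, so |I_d|_max = C V₀ ω = (4.702×10^-11)(8.46)(948.8) = 3.77×10^-7 A.

3.77×10^-7 A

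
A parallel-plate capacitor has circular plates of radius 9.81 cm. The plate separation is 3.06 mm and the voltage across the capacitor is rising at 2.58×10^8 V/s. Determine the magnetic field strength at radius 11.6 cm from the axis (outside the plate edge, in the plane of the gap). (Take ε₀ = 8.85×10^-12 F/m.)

3.89×10^-8 T

I_d = C dV/dt with C = ε₀πR²/d = 8.743×10^-11 F, so I_d = (8.743×10^-11)(2.58×10^8) = 0.02256 A.
Outside the plates the loop encloses all of I_d, so B·2πr = μ₀ I_d and B = 3.89×10^-8 T.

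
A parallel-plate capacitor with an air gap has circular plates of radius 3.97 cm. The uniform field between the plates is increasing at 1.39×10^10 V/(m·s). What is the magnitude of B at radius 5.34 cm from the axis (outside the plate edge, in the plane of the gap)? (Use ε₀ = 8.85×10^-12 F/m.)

Through the whole plate area (πR² = 4.951×10^-3 m²), I_d = ε₀ πR² dE/dt = 6.090×10^-4 A.
Outside the plates the loop encloses all of I_d, so B·2πr = μ₀ I_d and B = 2.28×10^-9 T.

2.28×10^-9 T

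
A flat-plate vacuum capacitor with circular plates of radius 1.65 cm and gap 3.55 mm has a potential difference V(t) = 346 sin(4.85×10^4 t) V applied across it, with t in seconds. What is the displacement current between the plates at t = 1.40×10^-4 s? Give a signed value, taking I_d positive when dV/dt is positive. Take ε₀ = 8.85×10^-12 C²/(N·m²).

3.13×10^-5 A

C = ε₀A/d = (8.85×10^-12)(8.553×10^-4)/(3.55×10^-3) = 2.132×10^-12 F. dV/dt = V₀ω·cos(ωt); at ωt = 6.79 rad this factor is 0.8743.
I_d = C dV/dt = (2.132×10^-12)(346)(4.85×10^4)(0.8743) = 3.13×10^-5 A.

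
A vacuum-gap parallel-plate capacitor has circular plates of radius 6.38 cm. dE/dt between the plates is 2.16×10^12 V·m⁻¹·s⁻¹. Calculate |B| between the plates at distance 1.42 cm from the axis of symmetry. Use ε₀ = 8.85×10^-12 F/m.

I_d = ε₀ dΦ_E/dt = ε₀ πR² (dE/dt) = (8.85×10^-12)(0.01279)(2.16×10^12) = 0.2445 A through the full plate area.
For r < R the Ampère–Maxwell law gives B(2πr) = μ₀ I_d (r²/R²), so B = μ₀ I_d r/(2πR²) = (4π×10^-7)(0.2445)(0.0142)/(2π·0.0638²) = 1.71×10^-7 T.

1.71×10^-7 T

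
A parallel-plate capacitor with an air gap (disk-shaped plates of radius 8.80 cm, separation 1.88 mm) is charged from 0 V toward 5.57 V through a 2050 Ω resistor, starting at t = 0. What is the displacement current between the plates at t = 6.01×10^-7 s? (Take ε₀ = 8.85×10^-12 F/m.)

With C = ε₀A/d = (8.85×10^-12)(0.02433)/(1.88×10^-3) = 1.145×10^-10 F, the time constant is τ = RC = 2.347×10^-7 s, so t/τ = 2.561 and e^(−t/τ) = 0.07723.
I_d = I_cond = (V₀/R) e^(−t/τ) = (2.717×10^-3)(0.07723) = 2.10×10^-4 A.

2.10×10^-4 A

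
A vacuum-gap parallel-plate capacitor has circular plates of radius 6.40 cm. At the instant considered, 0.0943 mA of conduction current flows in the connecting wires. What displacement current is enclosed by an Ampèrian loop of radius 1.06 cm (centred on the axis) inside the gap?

By continuity the displacement current in the gap matches the conduction current: I_d = 9.43×10^-5 A.
Since J_d is uniform, the enclosed fraction is (r/R)² = 0.02743, giving I_d,enc = 2.59×10^-6 A.

2.59×10^-6 A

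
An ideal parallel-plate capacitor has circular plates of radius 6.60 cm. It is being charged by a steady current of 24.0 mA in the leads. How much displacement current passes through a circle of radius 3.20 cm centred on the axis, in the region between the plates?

By continuity the displacement current in the gap matches the conduction current: I_d = 0.0240 A.
Since J_d is uniform, the enclosed fraction is (r/R)² = 0.2351, giving I_d,enc = 5.64×10^-3 A.

5.64×10^-3 A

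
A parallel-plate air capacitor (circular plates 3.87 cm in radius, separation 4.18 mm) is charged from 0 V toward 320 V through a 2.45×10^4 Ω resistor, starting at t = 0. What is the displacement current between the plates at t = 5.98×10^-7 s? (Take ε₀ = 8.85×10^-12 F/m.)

1.13×10^-3 A

C = ε₀A/d = (8.85×10^-12)(4.705×10^-3)/(4.18×10^-3) = 9.962×10^-12 F and τ = RC = 2.441×10^-7 s. I_d in the gap equals the RC charging current.
I_d(t) = (V₀/R) e^(−t/τ) = 0.01306 · e^(−2.450) = 1.13×10^-3 A.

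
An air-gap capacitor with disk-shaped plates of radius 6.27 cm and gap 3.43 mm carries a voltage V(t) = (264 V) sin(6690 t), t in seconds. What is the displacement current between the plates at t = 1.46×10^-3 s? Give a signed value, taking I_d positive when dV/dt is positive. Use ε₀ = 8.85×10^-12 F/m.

C = ε₀A/d = (8.85×10^-12)(0.01235)/(3.43×10^-3) = 3.187×10^-11 F. dV/dt = V₀ω·cos(ωt); at ωt = 9.7674 rad this factor is -0.9419.
I_d = C dV/dt = (3.187×10^-11)(264)(6690)(-0.9419) = -5.30×10^-5 A.

-5.30×10^-5 A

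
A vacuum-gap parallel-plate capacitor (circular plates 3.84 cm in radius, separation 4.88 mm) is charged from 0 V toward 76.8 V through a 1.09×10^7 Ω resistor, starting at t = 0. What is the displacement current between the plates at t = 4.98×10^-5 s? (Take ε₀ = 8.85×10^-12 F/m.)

4.09×10^-6 A

C = ε₀A/d = (8.85×10^-12)(4.632×10^-3)/(4.88×10^-3) = 8.400×10^-12 F and τ = RC = 9.156×10^-5 s. I_d in the gap equals the RC charging current.
I_d(t) = (V₀/R) e^(−t/τ) = 7.046×10^-6 · e^(−0.5439) = 4.09×10^-6 A.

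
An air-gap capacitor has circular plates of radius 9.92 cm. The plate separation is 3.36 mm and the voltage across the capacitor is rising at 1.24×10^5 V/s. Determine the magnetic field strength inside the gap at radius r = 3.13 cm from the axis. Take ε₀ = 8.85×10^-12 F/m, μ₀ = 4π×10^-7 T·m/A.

6.42×10^-12 T

I_d = C dV/dt with C = ε₀πR²/d = 8.144×10^-11 F, so I_d = (8.144×10^-11)(1.24×10^5) = 1.010×10^-5 A.
For r < R the Ampère–Maxwell law gives B(2πr) = μ₀ I_d (r²/R²), so B = μ₀ I_d r/(2πR²) = (4π×10^-7)(1.010×10^-5)(0.0313)/(2π·0.0992²) = 6.42×10^-12 T.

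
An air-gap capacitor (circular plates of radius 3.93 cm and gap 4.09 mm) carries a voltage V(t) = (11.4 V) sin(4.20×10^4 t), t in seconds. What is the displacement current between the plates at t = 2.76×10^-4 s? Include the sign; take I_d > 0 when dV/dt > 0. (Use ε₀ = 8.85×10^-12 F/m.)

C = ε₀A/d = (8.85×10^-12)(4.852×10^-3)/(4.09×10^-3) = 1.050×10^-11 F. dV/dt = V₀ω·cos(ωt); at ωt = 11.592 rad this factor is 0.5617.
I_d = C dV/dt = (1.050×10^-11)(11.4)(4.20×10^4)(0.5617) = 2.82×10^-6 A.

2.82×10^-6 A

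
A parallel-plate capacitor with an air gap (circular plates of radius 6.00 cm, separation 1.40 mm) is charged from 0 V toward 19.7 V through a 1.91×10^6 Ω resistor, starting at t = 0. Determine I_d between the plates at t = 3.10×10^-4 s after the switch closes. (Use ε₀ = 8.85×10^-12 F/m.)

1.07×10^-6 A

C = ε₀A/d = (8.85×10^-12)(0.01131)/(1.40×10^-3) = 7.150×10^-11 F, so τ = RC = 1.366×10^-4 s.
The conduction current is I(t) = (V₀/R) e^(−t/τ), and the displacement current between the plates equals it.
t/τ = 2.269; I_d = (19.7/1.91×10^6) · e^(−2.269) = (1.031×10^-5)(0.1034) = 1.07×10^-6 A.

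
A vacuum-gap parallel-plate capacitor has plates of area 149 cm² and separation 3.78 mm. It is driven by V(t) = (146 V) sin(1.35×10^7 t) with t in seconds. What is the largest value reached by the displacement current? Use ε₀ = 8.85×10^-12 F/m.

0.0688 A

(dE/dt)_max = V₀ω/d = 5.214×10^11 V/(m·s); ω = 1.35×10^7 rad/s.
I_d,max = ε₀ A (dE/dt)_max = (8.85×10^-12)(0.0149)(5.214×10^11) = 0.0688 A.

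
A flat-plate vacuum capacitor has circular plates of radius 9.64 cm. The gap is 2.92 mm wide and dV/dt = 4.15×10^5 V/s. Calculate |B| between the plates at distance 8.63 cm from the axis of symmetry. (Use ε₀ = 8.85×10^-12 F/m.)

I_d = C dV/dt with C = ε₀πR²/d = 8.847×10^-11 F, so I_d = (8.847×10^-11)(4.15×10^5) = 3.672×10^-5 A.
An Ampèrian loop of radius r encloses a fraction (r/R)² of I_d. Then B·2πr = μ₀ I_d (r/R)², giving B = μ₀ I_d r/(2πR²) = 6.82×10^-11 T.

6.82×10^-11 T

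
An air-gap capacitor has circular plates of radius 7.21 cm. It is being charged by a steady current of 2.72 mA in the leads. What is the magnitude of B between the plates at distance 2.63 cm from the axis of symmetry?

No conduction current crosses the gap, so I_d there equals the 2.72×10^-3 A in the leads.
For r < R the Ampère–Maxwell law gives B(2πr) = μ₀ I_d (r²/R²), so B = μ₀ I_d r/(2πR²) = (4π×10^-7)(2.72×10^-3)(0.0263)/(2π·0.0721²) = 2.75×10^-9 T.

2.75×10^-9 T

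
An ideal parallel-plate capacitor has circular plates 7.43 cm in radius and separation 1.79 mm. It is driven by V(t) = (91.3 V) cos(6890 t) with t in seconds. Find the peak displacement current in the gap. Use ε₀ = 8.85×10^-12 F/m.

The displacement current equals the conduction current C dV/dt, which peaks at C V₀ ω.
With C = ε₀A/d = (8.85×10^-12)(0.01734)/(1.79×10^-3) = 8.573×10^-11 F and ω = 6890 rad/s, I_d,max = (8.573×10^-11)(91.3)(6890) = 5.39×10^-5 A.

5.39×10^-5 A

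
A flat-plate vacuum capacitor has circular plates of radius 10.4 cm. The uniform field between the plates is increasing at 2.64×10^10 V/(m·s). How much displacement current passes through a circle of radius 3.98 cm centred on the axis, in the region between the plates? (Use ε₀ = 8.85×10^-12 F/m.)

I_d = ε₀ dΦ_E/dt = ε₀ πR² (dE/dt) = (8.85×10^-12)(0.03398)(2.64×10^10) = 7.939×10^-3 A through the full plate area.
Through an area πr² the displacement current is I_d·(πr²/πR²) = I_d (r/R)² = 1.16×10^-3 A.

1.16×10^-3 A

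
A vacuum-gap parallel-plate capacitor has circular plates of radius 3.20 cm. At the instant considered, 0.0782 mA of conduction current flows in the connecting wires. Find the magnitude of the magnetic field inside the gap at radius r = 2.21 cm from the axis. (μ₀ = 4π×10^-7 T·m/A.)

3.38×10^-10 T

By continuity the displacement current in the gap matches the conduction current: I_d = 7.82×10^-5 A.
∮B·dl = μ₀ I_d,enc with I_d,enc = I_d r²/R² = 3.730×10^-5 A; so B = μ₀ I_d,enc/(2πr) = 3.38×10^-10 T.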